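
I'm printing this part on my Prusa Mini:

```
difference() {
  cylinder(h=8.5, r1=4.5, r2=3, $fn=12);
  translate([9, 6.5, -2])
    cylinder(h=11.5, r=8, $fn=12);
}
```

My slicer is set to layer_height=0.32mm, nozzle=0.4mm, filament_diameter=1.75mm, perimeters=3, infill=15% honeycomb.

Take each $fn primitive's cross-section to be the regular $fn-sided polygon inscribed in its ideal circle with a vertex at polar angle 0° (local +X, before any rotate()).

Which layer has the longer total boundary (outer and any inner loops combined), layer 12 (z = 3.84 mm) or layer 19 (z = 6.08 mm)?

layer 12 (z = 3.84 mm)

Layer 12 (z = 3.84): the cone contributes a regular 12-gon of circumradius 3.822 (interpolated between r1=4.5 and r2=3 at t=0.452) (perimeter = 2·12·3.822·sin(180°/12) = 23.74 mm); the r=8 cylinder at (9, 6.5) gives a regular 12-gon of circumradius 8 (constant along its height) (perimeter = 2·12·8.000·sin(180°/12) = 49.69 mm); Subtracting the remaining from the first: starting from the cone, the r=8 cylinder at (9, 6.5) partially overlaps it — only the 0.96 mm² overlap (of its 192.00 mm²) is removed, clipping the outline — boundary = 23.73 mm. So its perimeter = 23.73 mm. Layer 19 (z = 6.08): the cone (r1=4.5→r2=3) has section circumradius 3.427 here — a regular 12-gon (perimeter = 2·12·3.427·sin(180°/12) = 21.29 mm); the r=8 cylinder at (9, 6.5) contributes a regular 12-gon of circumradius 8 (perimeter = 2·12·8.000·sin(180°/12) = 49.69 mm); Taking the first minus the rest: starting from the cone, the r=8 cylinder at (9, 6.5) partially overlaps it — only the 0.10 mm² overlap (of its 192.00 mm²) is removed, clipping the outline — boundary = 21.29 mm. So its perimeter = 21.29 mm. Layer 12 is larger (23.73 vs 21.29 mm).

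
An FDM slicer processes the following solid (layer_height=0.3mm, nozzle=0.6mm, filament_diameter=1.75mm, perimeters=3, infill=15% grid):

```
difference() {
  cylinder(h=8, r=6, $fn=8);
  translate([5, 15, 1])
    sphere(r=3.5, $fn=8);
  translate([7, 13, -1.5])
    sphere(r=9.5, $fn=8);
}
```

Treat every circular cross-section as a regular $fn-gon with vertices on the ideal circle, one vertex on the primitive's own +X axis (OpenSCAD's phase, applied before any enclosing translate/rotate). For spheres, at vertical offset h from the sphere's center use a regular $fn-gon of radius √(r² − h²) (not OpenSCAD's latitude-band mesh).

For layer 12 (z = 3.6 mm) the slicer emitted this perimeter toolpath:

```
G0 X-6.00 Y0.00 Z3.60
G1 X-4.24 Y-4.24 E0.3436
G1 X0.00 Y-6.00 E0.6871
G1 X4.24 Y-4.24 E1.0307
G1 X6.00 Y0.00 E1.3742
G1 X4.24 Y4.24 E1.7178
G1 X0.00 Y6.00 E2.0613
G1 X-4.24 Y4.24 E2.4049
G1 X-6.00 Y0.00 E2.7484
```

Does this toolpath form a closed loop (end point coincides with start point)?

Start point (G0): (-6.00, 0.00). End point (last G1): the path returns to the start — closed.

yes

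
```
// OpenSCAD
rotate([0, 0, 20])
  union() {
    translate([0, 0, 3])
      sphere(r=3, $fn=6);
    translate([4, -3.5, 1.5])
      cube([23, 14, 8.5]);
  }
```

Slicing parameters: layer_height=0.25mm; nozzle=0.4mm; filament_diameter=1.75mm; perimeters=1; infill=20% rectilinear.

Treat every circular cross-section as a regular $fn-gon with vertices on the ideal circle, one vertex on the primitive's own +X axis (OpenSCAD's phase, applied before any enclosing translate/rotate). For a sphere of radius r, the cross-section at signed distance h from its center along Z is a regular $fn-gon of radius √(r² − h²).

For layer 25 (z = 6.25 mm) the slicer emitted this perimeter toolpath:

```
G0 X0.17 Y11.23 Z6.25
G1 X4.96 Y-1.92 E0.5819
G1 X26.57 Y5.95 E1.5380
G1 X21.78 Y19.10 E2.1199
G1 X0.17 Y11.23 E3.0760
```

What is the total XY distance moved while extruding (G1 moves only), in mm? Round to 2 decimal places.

Sum the Euclidean lengths of each G1 segment: total = 73.99 mm.

73.99 mm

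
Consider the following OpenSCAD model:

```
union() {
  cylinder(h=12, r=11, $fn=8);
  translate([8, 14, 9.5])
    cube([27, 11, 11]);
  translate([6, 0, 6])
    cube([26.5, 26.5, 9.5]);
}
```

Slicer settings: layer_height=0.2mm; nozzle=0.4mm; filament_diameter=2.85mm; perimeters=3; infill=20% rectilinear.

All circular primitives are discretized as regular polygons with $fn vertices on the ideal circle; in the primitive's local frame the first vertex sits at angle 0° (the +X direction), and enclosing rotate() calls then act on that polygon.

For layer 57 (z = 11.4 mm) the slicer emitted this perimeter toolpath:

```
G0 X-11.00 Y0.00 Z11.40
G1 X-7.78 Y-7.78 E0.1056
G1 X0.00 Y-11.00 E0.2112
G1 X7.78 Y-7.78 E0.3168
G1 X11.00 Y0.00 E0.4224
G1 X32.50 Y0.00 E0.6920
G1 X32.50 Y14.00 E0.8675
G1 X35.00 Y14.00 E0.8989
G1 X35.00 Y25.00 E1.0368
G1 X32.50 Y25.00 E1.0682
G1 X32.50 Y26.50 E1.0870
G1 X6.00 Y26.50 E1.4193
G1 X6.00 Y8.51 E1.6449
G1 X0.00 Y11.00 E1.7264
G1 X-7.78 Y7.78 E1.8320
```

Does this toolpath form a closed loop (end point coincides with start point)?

Start point (G0): (-11.00, 0.00). End point (last G1): the path does not return to the start — open.

no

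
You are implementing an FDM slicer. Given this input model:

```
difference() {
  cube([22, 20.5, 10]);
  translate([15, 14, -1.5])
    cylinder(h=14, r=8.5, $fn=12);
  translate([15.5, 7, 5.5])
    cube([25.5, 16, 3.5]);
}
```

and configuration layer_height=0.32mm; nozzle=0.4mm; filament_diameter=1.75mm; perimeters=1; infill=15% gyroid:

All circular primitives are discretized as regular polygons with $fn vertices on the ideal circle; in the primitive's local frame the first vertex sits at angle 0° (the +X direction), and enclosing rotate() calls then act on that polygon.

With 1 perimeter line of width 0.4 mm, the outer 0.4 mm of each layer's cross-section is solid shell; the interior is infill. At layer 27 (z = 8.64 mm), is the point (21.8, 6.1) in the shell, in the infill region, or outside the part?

At z = 8.64 mm: the 22×20.5 cube contributes its full rectangle; the r=8.5 cylinder at (15, 14) gives a regular 12-gon of circumradius 8.5 (constant along its height); the 25.5×16 cube at (15.5, 7) contributes its full rectangle; Subtracting the remaining from the first: starting from the 22×20.5 cube, the r=8.5 cylinder at (15, 14) partially overlaps it — only the 195.81 mm² overlap (of its 216.75 mm²) is removed, clipping the outline; the 25.5×16 cube at (15.5, 7) partially overlaps it — only the 4.64 mm² overlap (of its 408.00 mm²) is removed, clipping the outline — 1 connected region. Overall, the cross-section is a single solid region. The nearest boundary edge runs (22.00, 7.00)→(22.00, 0.00); distance from the point to it = 0.20 mm. The point is inside the cross-section, 0.20 mm from the nearest boundary — within the 0.4 mm shell band (1 × 0.4).

shell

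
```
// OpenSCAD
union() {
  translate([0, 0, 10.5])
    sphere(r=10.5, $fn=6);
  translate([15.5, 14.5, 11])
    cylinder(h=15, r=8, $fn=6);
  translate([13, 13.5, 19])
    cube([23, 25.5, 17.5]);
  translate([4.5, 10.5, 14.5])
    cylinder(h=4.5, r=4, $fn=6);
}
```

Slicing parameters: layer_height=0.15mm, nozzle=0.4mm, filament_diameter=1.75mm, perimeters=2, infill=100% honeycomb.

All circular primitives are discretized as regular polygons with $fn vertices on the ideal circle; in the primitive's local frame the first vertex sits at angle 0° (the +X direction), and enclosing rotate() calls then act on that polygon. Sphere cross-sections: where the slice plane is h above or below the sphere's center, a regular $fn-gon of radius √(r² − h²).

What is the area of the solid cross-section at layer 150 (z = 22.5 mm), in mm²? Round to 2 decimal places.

683.68 mm²

At z = 22.5 mm: the sphere is not intersected at this z (|z−center|=12.000 > r=10.5); the r=8 cylinder at (15.5, 14.5) contributes a regular 6-gon of circumradius 8 (area = (6/2)·8.000²·sin(360°/6) = 166.28 mm²); the cube at (13, 13.5) (footprint 23×25.5) is included at this height (area 586.50 mm²); the cylinder at (4.5, 10.5) is absent (z outside [14.5, 19]); Merging all regions: the regions partially overlap — summed areas 752.78 mm² minus the doubly-counted overlap 69.10 mm² gives 683.68 mm² — area = 683.68 mm². Overall, the cross-section is a single solid region. Net area = 683.68 mm².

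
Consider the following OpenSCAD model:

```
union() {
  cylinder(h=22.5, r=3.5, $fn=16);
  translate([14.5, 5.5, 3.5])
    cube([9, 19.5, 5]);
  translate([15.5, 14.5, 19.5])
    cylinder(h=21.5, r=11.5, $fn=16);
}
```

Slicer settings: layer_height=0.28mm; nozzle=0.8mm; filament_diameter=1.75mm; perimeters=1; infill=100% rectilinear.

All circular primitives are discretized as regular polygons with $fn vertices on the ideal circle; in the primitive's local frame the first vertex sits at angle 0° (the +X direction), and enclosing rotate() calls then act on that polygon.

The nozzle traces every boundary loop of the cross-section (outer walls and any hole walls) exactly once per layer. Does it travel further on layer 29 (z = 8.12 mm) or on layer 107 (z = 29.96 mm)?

layer 29 (z = 8.12 mm)

Layer 29 (z = 8.12): the cylinder: section is a regular 16-gon, circumradius r=3.5 (perimeter = 2·16·3.500·sin(180°/16) = 21.85 mm); the cube at (14.5, 5.5) (footprint 9×19.5) is included at this height (perimeter 57.00 mm); the cylinder at (15.5, 14.5) is absent (z outside [19.5, 41]); Combining (union): the 2 present regions are separate (no shared area or edge), so areas and boundary lengths simply add and each stays a separate island — boundary = 78.85 mm. So its perimeter = 78.85 mm. Layer 107 (z = 29.96): the cylinder does not reach this height (z outside [0, 22.5]); the cube at (14.5, 5.5) does not reach this height (z outside [3.5, 8.5]); the cylinder at (15.5, 14.5): section is a regular 16-gon, circumradius r=11.5 (perimeter = 2·16·11.500·sin(180°/16) = 71.79 mm); Taking the union: only the r=11.5 cylinder at (15.5, 14.5) is present, so the union is just that shape — boundary = 71.79 mm. So its perimeter = 71.79 mm. Layer 29 is larger (78.85 vs 71.79 mm).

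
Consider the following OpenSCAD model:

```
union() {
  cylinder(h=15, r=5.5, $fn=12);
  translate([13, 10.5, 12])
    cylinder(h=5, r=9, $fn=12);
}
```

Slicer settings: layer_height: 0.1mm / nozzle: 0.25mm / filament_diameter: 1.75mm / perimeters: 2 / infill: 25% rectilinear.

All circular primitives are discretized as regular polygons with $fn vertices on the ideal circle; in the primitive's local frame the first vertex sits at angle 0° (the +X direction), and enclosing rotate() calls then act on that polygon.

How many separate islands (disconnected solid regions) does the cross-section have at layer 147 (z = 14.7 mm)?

At z = 14.7 mm: the cylinder: section is a regular 12-gon, circumradius r=5.5; the r=9 cylinder at (13, 10.5) contributes a regular 12-gon of circumradius 9; Merging all regions: the 2 present regions are separate (no shared area or edge), so areas and boundary lengths simply add and each stays a separate island — 2 connected regions. Overall, the cross-section has 2 separate islands. Island count = 2.

2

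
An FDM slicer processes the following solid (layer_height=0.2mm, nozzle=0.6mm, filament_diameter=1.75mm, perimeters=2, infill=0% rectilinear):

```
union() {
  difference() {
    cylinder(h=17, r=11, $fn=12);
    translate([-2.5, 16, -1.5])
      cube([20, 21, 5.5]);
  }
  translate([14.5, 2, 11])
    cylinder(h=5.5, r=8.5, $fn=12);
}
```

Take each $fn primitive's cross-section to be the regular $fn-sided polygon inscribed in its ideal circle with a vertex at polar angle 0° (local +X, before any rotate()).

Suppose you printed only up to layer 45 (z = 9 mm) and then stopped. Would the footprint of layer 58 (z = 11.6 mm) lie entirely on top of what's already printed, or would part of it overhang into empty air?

Compare the two slices. At z = 9: the cylinder: section is a regular 12-gon, circumradius r=11 (area = (12/2)·11.000²·sin(360°/12) = 363.00 mm²); the cube at (-2.5, 16) does not reach this height (z outside [-1.5, 4]); After the difference (first − rest): none of the subtracted shapes is present at this height, so the r=11 cylinder is unchanged — area = 363.00 mm²; the cylinder at (14.5, 2) is absent (z outside [11, 16.5]); Merging all regions: only the result so far is present, so the union is just that shape — area = 363.00 mm². At z = 11.6: the r=11 cylinder contributes a regular 12-gon of circumradius 11 (area = (12/2)·11.000²·sin(360°/12) = 363.00 mm²); the cube at (-2.5, 16) is absent (z outside [-1.5, 4]); Subtracting the remaining from the first: none of the subtracted shapes is present at this height, so the r=11 cylinder is unchanged — area = 363.00 mm²; the cylinder at (14.5, 2): section is a regular 12-gon, circumradius r=8.5 (area = (12/2)·8.500²·sin(360°/12) = 216.75 mm²); Combining (union): the regions partially overlap — summed areas 579.75 mm² minus the doubly-counted overlap 36.40 mm² gives 543.35 mm² — area = 543.35 mm². Checking containment: at z = 11.6 the cross-section extends beyond the z = 9 cross-section by about 180.35 mm².

part overhangs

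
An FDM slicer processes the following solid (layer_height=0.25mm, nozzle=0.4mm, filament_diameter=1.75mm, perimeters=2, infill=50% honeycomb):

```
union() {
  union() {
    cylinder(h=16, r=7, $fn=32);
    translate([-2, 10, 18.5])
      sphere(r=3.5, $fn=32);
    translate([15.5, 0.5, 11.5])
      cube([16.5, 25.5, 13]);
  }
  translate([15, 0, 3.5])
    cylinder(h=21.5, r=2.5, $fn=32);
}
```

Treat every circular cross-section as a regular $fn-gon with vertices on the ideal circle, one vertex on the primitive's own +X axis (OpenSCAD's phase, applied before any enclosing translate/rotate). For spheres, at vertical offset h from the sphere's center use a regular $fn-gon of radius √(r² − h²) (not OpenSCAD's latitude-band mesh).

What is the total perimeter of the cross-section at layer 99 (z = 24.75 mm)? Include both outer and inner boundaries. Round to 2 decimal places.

15.68 mm

At z = 24.75 mm: the cylinder does not reach this height (z outside [0, 16]); the sphere at (-2, 10) does not reach this height (|z−center|=6.250 > r=3.5); the cube at (15.5, 0.5) does not reach this height (z outside [11.5, 24.5]); Merging all regions: nothing is present at this height; the r=2.5 cylinder at (15, 0) contributes a regular 32-gon of circumradius 2.5 (perimeter = 2·32·2.500·sin(180°/32) = 15.68 mm); Taking the union: only the r=2.5 cylinder at (15, 0) is present, so the union is just that shape — boundary = 15.68 mm. Overall, the cross-section is a single solid region. Total boundary length (outer) = 15.68 mm.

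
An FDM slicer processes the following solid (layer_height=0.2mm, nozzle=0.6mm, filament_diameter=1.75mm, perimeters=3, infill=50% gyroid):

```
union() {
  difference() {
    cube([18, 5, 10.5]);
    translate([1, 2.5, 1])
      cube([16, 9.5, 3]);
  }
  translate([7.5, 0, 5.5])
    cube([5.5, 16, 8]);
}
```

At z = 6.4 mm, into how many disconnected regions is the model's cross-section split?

1

At z = 6.4 mm: the cube (footprint 18×5) is included at this height; the cube at (1, 2.5) is not intersected at this z (z outside [1, 4]); After the difference (first − rest): none of the subtracted shapes is present at this height, so the 18×5 cube is unchanged — 1 connected region; the cube at (7.5, 0) (footprint 5.5×16) is included at this height; Taking the union: the regions partially overlap (shared area 27.50 mm²), so overlapping operands fuse into one piece — 1 connected region. The result has 1 disconnected region.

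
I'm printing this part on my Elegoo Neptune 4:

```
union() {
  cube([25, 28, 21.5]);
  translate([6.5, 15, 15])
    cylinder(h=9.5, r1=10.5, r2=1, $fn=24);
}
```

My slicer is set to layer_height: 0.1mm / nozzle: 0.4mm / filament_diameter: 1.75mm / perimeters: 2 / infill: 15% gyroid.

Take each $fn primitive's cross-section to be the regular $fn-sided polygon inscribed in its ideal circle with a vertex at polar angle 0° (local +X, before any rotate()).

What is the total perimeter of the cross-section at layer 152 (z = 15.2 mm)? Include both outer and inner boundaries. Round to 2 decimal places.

At z = 15.2 mm: the cube (footprint 25×28) is included at this height (perimeter 106.00 mm); the cone at (6.5, 15) (r1=10.5→r2=1) has section circumradius 10.300 here — a regular 24-gon (perimeter = 2·24·10.300·sin(180°/24) = 64.53 mm); Taking the union: the regions partially overlap (shared area 288.29 mm²), so the edge portions inside another operand are dropped and the merged outline is re-measured after clipping — boundary = 108.34 mm. Overall, the cross-section is a single solid region. Total boundary length (outer) = 108.34 mm.

108.34 mm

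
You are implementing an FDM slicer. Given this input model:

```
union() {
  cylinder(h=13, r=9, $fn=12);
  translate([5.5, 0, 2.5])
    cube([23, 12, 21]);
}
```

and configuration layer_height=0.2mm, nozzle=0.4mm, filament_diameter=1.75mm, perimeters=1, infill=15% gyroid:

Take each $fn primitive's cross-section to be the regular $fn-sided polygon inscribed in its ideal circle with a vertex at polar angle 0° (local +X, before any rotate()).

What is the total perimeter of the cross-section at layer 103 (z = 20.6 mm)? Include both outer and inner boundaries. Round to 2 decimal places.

At z = 20.6 mm: the cylinder is absent (z outside [0, 13]); the cube at (5.5, 0) (footprint 23×12) is included at this height (perimeter 70.00 mm); Taking the union: only the 23×12 cube at (5.5, 0) is present, so the union is just that shape — boundary = 70.00 mm. Overall, the cross-section is a single solid region. Total boundary length (outer) = 70.00 mm.

70.00 mm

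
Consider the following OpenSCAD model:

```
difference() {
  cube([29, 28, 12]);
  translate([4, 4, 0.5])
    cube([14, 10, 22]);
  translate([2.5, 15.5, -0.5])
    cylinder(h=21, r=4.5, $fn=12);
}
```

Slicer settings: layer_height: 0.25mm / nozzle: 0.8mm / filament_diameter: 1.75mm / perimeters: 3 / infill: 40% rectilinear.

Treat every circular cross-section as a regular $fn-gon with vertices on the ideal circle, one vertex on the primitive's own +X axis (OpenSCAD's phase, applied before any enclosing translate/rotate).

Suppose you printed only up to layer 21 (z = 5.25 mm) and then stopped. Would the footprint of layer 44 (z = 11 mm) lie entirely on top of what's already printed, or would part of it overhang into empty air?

entirely on top

Compare the two slices. At z = 5.25: the 29×28 cube contributes its full rectangle (area 812.00 mm²); the cube at (4, 4) (footprint 14×10) is included at this height (area 140.00 mm²); the cylinder at (2.5, 15.5): section is a regular 12-gon, circumradius r=4.5 (area = (12/2)·4.500²·sin(360°/12) = 60.75 mm²); Subtracting the remaining from the first: starting from the 29×28 cube (812.00 mm²), the 14×10 cube at (4, 4) lies wholly inside it (removes its full 140.00 mm² and its 48.00 mm outline becomes a hole wall); the r=4.5 cylinder at (2.5, 15.5) partially overlaps it — only the 46.61 mm² overlap (of its 60.75 mm²) is removed, clipping the outline — area = 625.39 mm². At z = 11: the cube is present — its section is the full 29×28 rectangle (area 812.00 mm²); the 14×10 cube at (4, 4) contributes its full rectangle (area 140.00 mm²); the r=4.5 cylinder at (2.5, 15.5) contributes a regular 12-gon of circumradius 4.5 (area = (12/2)·4.500²·sin(360°/12) = 60.75 mm²); After the difference (first − rest): starting from the 29×28 cube (812.00 mm²), the 14×10 cube at (4, 4) lies wholly inside it (removes its full 140.00 mm² and its 48.00 mm outline becomes a hole wall); the r=4.5 cylinder at (2.5, 15.5) partially overlaps it — only the 46.61 mm² overlap (of its 60.75 mm²) is removed, clipping the outline — area = 625.39 mm². Checking containment: the cross-section at z = 11 is a subset of the cross-section at z = 5.25.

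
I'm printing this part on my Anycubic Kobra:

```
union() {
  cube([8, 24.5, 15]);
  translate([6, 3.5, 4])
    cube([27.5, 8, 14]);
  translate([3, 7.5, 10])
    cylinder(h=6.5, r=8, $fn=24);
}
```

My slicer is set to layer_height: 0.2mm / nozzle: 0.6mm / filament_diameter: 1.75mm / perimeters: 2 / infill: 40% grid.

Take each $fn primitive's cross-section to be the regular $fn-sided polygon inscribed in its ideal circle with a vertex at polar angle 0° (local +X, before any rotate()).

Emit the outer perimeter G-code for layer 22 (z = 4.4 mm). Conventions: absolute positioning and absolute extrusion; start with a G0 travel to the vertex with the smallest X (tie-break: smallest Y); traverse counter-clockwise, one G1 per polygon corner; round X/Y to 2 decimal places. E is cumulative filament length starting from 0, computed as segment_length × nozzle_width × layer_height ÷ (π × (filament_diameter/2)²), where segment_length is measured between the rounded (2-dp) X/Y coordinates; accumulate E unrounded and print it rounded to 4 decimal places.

At z = 4.4 mm: the cube (footprint 8×24.5) is included at this height; the 27.5×8 cube at (6, 3.5) contributes its full rectangle; the cylinder at (3, 7.5) is not intersected at this z (z outside [10, 16.5]); Merging all regions: the regions partially overlap (shared area 16.00 mm²), so overlapping operands fuse into one piece — 1 connected region. The outline is a single polygon with 8 vertices. Extrusion per mm of travel: 0.6 × 0.2 / (π × 0.875²) = 0.049890. Accumulating E over each segment gives final E = 5.7873.

G0 X0.00 Y0.00 Z4.40
G1 X8.00 Y0.00 E0.3991
G1 X8.00 Y3.50 E0.5737
G1 X33.50 Y3.50 E1.8459
G1 X33.50 Y11.50 E2.2451
G1 X8.00 Y11.50 E3.5173
G1 X8.00 Y24.50 E4.1658
G1 X0.00 Y24.50 E4.5650
G1 X0.00 Y0.00 E5.7873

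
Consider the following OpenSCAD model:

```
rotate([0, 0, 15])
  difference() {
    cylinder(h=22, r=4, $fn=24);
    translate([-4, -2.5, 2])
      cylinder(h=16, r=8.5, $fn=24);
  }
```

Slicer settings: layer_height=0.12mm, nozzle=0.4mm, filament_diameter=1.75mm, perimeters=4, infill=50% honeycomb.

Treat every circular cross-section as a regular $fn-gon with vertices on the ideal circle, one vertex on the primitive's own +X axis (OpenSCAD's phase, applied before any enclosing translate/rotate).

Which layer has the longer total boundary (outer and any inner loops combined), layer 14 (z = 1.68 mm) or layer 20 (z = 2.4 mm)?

Layer 14 (z = 1.68): the cylinder: section is a regular 24-gon, circumradius r=4 (perimeter = 2·24·4.000·sin(180°/24) = 25.06 mm); the cylinder at (-4, -2.5) is absent (z outside [2, 18]); Subtracting the remaining from the first: none of the subtracted shapes is present at this height, so the r=4 cylinder is unchanged — boundary = 25.06 mm; (whole slice rotated 15° about Z — lengths, areas and connectivity unchanged). So its perimeter = 25.06 mm. Layer 20 (z = 2.4): the r=4 cylinder gives a regular 24-gon of circumradius 4 (constant along its height) (perimeter = 2·24·4.000·sin(180°/24) = 25.06 mm); the r=8.5 cylinder at (-4, -2.5) contributes a regular 24-gon of circumradius 8.5 (perimeter = 2·24·8.500·sin(180°/24) = 53.25 mm); Subtracting the remaining from the first: starting from the r=4 cylinder, the r=8.5 cylinder at (-4, -2.5) partially overlaps it — only the 49.08 mm² overlap (of its 224.40 mm²) is removed, clipping the outline — boundary = 7.35 mm; (whole slice rotated 15° about Z — lengths, areas and connectivity unchanged). So its perimeter = 7.35 mm. Layer 14 is larger (25.06 vs 7.35 mm).

layer 14 (z = 1.68 mm)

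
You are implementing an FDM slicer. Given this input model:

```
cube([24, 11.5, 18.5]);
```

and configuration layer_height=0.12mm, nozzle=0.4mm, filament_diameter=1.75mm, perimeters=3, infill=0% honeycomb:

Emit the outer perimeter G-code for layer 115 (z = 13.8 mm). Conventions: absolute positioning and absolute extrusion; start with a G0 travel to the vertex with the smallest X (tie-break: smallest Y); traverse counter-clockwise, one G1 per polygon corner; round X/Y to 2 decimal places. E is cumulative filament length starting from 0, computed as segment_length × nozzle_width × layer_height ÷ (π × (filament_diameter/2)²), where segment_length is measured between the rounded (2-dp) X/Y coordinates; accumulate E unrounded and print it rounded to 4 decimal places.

G0 X0.00 Y0.00 Z13.80
G1 X24.00 Y0.00 E0.4789
G1 X24.00 Y11.50 E0.7084
G1 X0.00 Y11.50 E1.1874
G1 X0.00 Y0.00 E1.4169

At z = 13.8 mm: the cube is present — its section is the full 24×11.5 rectangle. The outline is a single polygon with 4 vertices. Extrusion per mm of travel: 0.4 × 0.12 / (π × 0.875²) = 0.019956. Accumulating E over each segment gives final E = 1.4169.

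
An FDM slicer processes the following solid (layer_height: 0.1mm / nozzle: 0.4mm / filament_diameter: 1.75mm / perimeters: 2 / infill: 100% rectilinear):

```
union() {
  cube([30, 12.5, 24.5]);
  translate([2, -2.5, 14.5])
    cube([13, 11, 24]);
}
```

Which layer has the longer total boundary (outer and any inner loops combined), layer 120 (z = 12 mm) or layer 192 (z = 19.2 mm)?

Layer 120 (z = 12): the cube (footprint 30×12.5) is included at this height (perimeter 85.00 mm); the cube at (2, -2.5) does not reach this height (z outside [14.5, 38.5]); Merging all regions: only the 30×12.5 cube is present, so the union is just that shape — boundary = 85.00 mm. So its perimeter = 85.00 mm. Layer 192 (z = 19.2): the 30×12.5 cube contributes its full rectangle (perimeter 85.00 mm); the cube at (2, -2.5) is present — its section is the full 13×11 rectangle (perimeter 48.00 mm); Combining (union): the regions partially overlap (shared area 110.50 mm²), so the edge portions inside another operand are dropped and the merged outline is re-measured after clipping — boundary = 90.00 mm. So its perimeter = 90.00 mm. Layer 192 is larger (90.00 vs 85.00 mm).

layer 192 (z = 19.2 mm)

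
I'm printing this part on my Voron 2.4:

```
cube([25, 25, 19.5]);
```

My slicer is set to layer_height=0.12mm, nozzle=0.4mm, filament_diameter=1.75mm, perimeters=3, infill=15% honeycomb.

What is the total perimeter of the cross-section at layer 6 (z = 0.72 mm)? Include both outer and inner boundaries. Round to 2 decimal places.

At z = 0.72 mm: the 25×25 cube contributes its full rectangle (perimeter 100.00 mm). Overall, the cross-section is a single solid region. Total boundary length (outer) = 100.00 mm.

100.00 mm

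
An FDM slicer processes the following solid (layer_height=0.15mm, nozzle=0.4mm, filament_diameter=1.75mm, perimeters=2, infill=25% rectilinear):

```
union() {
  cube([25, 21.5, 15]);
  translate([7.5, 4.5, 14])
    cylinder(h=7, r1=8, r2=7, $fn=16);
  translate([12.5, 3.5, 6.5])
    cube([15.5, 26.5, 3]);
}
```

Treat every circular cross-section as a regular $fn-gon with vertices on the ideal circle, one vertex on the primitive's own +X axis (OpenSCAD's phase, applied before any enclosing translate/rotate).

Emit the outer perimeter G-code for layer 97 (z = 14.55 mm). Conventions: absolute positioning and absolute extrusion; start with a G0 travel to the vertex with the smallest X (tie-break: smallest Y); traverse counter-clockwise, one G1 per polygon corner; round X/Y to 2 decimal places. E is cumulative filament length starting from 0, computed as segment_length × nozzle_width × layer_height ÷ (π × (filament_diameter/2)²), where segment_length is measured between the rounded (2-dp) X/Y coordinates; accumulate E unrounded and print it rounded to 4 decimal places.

At z = 14.55 mm: the 25×21.5 cube contributes its full rectangle; the cone at (7.5, 4.5): at t=0.079 of its height the radius interpolates to r₁+(r₂−r₁)t = 7.921, giving a regular 16-gon of that circumradius; the cube at (12.5, 3.5) does not reach this height (z outside [6.5, 9.5]); Merging all regions: the regions partially overlap (shared area 161.41 mm²), so overlapping operands fuse into one piece — 1 connected region. The outline is a single polygon with 14 vertices. Extrusion per mm of travel: 0.4 × 0.15 / (π × 0.875²) = 0.024945. Accumulating E over each segment gives final E = 2.3802.

G0 X-0.42 Y4.50 Z14.55
G1 X0.00 Y2.38 E0.0539
G1 X0.00 Y0.00 E0.1133
G1 X1.16 Y0.00 E0.1422
G1 X1.90 Y-1.10 E0.1753
G1 X4.47 Y-2.82 E0.2524
G1 X7.50 Y-3.42 E0.3295
G1 X10.53 Y-2.82 E0.4065
G1 X13.10 Y-1.10 E0.4837
G1 X13.84 Y0.00 E0.5167
G1 X25.00 Y0.00 E0.7951
G1 X25.00 Y21.50 E1.3315
G1 X0.00 Y21.50 E1.9551
G1 X0.00 Y6.62 E2.3263
G1 X-0.42 Y4.50 E2.3802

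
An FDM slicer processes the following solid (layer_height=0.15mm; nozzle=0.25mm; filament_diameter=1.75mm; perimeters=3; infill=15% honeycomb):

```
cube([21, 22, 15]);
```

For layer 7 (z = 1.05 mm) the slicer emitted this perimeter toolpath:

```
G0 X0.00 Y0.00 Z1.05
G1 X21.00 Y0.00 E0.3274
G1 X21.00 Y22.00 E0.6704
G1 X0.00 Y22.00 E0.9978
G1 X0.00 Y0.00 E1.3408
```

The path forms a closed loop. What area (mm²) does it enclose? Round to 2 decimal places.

462.00 mm²

Apply the shoelace formula to the sequence of (X, Y) vertices; enclosed area = 462.00 mm².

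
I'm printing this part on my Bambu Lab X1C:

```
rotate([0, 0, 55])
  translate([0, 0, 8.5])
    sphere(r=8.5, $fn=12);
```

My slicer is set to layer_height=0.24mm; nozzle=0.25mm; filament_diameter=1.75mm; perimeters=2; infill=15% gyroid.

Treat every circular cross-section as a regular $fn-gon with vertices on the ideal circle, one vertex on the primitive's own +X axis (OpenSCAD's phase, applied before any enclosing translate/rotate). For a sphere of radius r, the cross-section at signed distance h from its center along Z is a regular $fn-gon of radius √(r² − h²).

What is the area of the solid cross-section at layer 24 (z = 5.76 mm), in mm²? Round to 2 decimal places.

At z = 5.76 mm: the r=8.5 sphere slices to a regular 12-gon of circumradius 8.046 (√(r²−h²) with h=2.74 from center) (area = (12/2)·8.046²·sin(360°/12) = 194.23 mm²); (whole slice rotated 55° about Z — lengths, areas and connectivity unchanged). Overall, the cross-section is a single solid region. Net area = 194.23 mm².

194.23 mm²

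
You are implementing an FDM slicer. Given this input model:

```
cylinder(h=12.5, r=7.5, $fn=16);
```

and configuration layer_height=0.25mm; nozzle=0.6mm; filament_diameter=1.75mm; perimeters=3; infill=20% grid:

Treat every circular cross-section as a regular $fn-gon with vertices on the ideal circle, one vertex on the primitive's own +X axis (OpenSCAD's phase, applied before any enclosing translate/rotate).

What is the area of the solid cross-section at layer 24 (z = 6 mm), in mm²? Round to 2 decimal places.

At z = 6 mm: the r=7.5 cylinder contributes a regular 16-gon of circumradius 7.5 (area = (16/2)·7.500²·sin(360°/16) = 172.21 mm²). Overall, the cross-section is a single solid region. Net area = 172.21 mm².

172.21 mm²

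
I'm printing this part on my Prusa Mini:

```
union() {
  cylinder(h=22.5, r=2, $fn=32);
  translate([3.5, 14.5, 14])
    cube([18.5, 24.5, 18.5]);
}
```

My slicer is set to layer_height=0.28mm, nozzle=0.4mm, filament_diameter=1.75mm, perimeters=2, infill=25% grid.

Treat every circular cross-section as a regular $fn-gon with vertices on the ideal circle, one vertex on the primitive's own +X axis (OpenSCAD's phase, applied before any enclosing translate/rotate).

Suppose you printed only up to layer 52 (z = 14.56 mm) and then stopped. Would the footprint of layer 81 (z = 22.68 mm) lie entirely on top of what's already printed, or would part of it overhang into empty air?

entirely on top

Compare the two slices. At z = 14.56: the cylinder: section is a regular 32-gon, circumradius r=2 (area = (32/2)·2.000²·sin(360°/32) = 12.49 mm²); the cube at (3.5, 14.5) is present — its section is the full 18.5×24.5 rectangle (area 453.25 mm²); Taking the union: the 2 present regions are separate (no shared area or edge), so areas and boundary lengths simply add and each stays a separate island — area = 465.74 mm². At z = 22.68: the cylinder does not reach this height (z outside [0, 22.5]); the 18.5×24.5 cube at (3.5, 14.5) contributes its full rectangle (area 453.25 mm²); Taking the union: only the 18.5×24.5 cube at (3.5, 14.5) is present, so the union is just that shape — area = 453.25 mm². Checking containment: the cross-section at z = 22.68 is a subset of the cross-section at z = 14.56.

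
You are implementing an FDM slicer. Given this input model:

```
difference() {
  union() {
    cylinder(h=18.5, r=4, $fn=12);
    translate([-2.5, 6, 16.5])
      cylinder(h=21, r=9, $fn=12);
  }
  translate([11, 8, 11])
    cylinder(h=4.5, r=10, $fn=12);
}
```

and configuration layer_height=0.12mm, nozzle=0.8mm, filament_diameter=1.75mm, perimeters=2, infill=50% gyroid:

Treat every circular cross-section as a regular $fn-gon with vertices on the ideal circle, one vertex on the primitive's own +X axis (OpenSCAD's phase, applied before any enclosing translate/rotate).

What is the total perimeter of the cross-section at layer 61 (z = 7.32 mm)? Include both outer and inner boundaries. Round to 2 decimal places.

24.85 mm

At z = 7.32 mm: the cylinder: section is a regular 12-gon, circumradius r=4 (perimeter = 2·12·4.000·sin(180°/12) = 24.85 mm); the cylinder at (-2.5, 6) does not reach this height (z outside [16.5, 37.5]); Combining (union): only the r=4 cylinder is present, so the union is just that shape — boundary = 24.85 mm; the cylinder at (11, 8) is not intersected at this z (z outside [11, 15.5]); Taking the first minus the rest: none of the subtracted shapes is present at this height, so that combined region is unchanged — boundary = 24.85 mm. Overall, the cross-section is a single solid region. Total boundary length (outer) = 24.85 mm.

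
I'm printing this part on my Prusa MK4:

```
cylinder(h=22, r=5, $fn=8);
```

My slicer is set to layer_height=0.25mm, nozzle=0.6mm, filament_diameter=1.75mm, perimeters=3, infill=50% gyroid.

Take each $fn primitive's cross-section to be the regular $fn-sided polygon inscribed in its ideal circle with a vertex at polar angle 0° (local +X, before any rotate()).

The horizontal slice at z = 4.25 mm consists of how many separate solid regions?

At z = 4.25 mm: the r=5 cylinder contributes a regular 8-gon of circumradius 5. The result has 1 disconnected region.

1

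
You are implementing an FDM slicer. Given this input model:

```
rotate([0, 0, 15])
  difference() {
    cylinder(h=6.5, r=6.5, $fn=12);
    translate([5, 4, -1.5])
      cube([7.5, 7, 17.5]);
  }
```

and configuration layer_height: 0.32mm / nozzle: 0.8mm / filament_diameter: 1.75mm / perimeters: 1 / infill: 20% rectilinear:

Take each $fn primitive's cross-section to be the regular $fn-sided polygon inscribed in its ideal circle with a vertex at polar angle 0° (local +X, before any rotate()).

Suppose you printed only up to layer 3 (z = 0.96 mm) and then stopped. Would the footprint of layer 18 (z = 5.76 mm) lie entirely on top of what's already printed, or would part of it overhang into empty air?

entirely on top

Compare the two slices. At z = 0.96: the cylinder: section is a regular 12-gon, circumradius r=6.5 (area = (12/2)·6.500²·sin(360°/12) = 126.75 mm²); the 7.5×7 cube at (5, 4) contributes its full rectangle (area 52.50 mm²); Taking the first minus the rest: starting from the r=6.5 cylinder (126.75 mm²), the 7.5×7 cube at (5, 4) misses the remaining region (no effect) — area = 126.75 mm²; (rotated 15° about Z; rotation is an isometry so areas/perimeters/island counts are preserved). At z = 5.76: the r=6.5 cylinder contributes a regular 12-gon of circumradius 6.5 (area = (12/2)·6.500²·sin(360°/12) = 126.75 mm²); the 7.5×7 cube at (5, 4) contributes its full rectangle (area 52.50 mm²); Subtracting the remaining from the first: starting from the r=6.5 cylinder (126.75 mm²), the 7.5×7 cube at (5, 4) misses the remaining region (no effect) — area = 126.75 mm²; (rotated 15° about Z; rotation is an isometry so areas/perimeters/island counts are preserved). Checking containment: the cross-section at z = 5.76 is a subset of the cross-section at z = 0.96.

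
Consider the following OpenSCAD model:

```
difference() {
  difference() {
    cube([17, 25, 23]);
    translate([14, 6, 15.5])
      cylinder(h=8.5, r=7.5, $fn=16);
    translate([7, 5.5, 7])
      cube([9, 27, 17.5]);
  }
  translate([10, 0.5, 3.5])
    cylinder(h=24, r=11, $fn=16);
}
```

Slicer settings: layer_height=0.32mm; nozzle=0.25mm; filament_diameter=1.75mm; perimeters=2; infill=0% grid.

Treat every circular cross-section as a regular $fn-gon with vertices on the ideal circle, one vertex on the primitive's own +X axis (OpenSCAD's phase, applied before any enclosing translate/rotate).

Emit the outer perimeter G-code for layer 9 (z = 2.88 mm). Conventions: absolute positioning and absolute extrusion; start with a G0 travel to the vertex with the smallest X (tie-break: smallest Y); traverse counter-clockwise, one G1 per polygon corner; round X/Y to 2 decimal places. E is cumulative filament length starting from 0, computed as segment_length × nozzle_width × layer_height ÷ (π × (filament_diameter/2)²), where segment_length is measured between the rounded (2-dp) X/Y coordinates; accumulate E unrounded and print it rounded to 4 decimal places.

At z = 2.88 mm: the cube (footprint 17×25) is included at this height; the cylinder at (14, 6) is absent (z outside [15.5, 24]); the cube at (7, 5.5) does not reach this height (z outside [7, 24.5]); After the difference (first − rest): none of the subtracted shapes is present at this height, so the 17×25 cube is unchanged — 1 connected region; the cylinder at (10, 0.5) is absent (z outside [3.5, 27.5]); Subtracting the remaining from the first: none of the subtracted shapes is present at this height, so the result so far is unchanged — 1 connected region. The outline is a single polygon with 4 vertices. Extrusion per mm of travel: 0.25 × 0.32 / (π × 0.875²) = 0.033260. Accumulating E over each segment gives final E = 2.7939.

G0 X0.00 Y0.00 Z2.88
G1 X17.00 Y0.00 E0.5654
G1 X17.00 Y25.00 E1.3969
G1 X0.00 Y25.00 E1.9623
G1 X0.00 Y0.00 E2.7939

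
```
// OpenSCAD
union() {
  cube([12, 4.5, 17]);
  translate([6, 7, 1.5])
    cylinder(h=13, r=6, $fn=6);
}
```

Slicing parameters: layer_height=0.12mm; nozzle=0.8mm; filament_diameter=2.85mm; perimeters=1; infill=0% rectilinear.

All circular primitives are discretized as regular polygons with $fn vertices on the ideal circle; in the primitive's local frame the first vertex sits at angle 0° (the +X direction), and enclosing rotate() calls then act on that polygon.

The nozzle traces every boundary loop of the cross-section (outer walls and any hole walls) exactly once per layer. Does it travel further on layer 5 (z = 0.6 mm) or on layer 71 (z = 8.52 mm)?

Layer 5 (z = 0.6): the cube (footprint 12×4.5) is included at this height (perimeter 33.00 mm); the cylinder at (6, 7) does not reach this height (z outside [1.5, 14.5]); Combining (union): only the 12×4.5 cube is present, so the union is just that shape — boundary = 33.00 mm. So its perimeter = 33.00 mm. Layer 71 (z = 8.52): the cube is present — its section is the full 12×4.5 rectangle (perimeter 33.00 mm); the cylinder at (6, 7): section is a regular 6-gon, circumradius r=6 (perimeter = 2·6·6.000·sin(180°/6) = 36.00 mm); Combining (union): the regions partially overlap (shared area 20.37 mm²), so the edge portions inside another operand are dropped and the merged outline is re-measured after clipping — boundary = 47.66 mm. So its perimeter = 47.66 mm. Layer 71 is larger (47.66 vs 33.00 mm).

layer 71 (z = 8.52 mm)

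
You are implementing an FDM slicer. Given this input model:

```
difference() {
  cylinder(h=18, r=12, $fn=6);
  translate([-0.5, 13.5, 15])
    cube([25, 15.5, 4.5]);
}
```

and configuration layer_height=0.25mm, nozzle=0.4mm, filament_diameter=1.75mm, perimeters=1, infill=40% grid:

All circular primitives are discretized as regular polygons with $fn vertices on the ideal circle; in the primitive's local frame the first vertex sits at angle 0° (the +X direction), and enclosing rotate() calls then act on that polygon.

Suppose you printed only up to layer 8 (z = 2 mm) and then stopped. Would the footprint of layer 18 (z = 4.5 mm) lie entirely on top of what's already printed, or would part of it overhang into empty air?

Compare the two slices. At z = 2: the cylinder: section is a regular 6-gon, circumradius r=12 (area = (6/2)·12.000²·sin(360°/6) = 374.12 mm²); the cube at (-0.5, 13.5) is not intersected at this z (z outside [15, 19.5]); Taking the first minus the rest: none of the subtracted shapes is present at this height, so the r=12 cylinder is unchanged — area = 374.12 mm². At z = 4.5: the r=12 cylinder gives a regular 6-gon of circumradius 12 (constant along its height) (area = (6/2)·12.000²·sin(360°/6) = 374.12 mm²); the cube at (-0.5, 13.5) does not reach this height (z outside [15, 19.5]); Taking the first minus the rest: none of the subtracted shapes is present at this height, so the r=12 cylinder is unchanged — area = 374.12 mm². Checking containment: the cross-section at z = 4.5 is a subset of the cross-section at z = 2.

entirely on top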